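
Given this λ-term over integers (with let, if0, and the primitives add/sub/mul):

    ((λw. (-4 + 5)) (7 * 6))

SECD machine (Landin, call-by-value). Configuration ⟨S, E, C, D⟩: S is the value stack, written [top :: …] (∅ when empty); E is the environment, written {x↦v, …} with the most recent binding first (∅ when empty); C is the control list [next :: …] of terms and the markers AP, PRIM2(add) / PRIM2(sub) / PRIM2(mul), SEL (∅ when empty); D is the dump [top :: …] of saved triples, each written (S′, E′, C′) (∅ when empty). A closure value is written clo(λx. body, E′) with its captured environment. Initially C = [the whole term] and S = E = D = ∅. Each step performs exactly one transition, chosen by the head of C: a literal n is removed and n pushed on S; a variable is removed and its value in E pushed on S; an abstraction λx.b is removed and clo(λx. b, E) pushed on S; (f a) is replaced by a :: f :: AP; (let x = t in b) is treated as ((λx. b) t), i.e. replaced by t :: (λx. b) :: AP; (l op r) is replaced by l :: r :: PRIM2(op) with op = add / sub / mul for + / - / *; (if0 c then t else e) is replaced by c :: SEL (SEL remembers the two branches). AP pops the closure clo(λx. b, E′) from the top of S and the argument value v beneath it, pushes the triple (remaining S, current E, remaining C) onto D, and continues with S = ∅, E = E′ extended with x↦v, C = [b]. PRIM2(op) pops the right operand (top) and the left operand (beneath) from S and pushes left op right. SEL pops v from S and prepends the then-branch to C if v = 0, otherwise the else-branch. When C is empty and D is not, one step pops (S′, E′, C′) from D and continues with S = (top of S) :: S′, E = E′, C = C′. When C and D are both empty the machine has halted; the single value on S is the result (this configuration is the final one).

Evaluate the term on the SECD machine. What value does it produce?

0. <S=∅, E=∅, C=[((λw. (-4 + 5)) (7 * 6))], D=∅>
1. <S=∅, E=∅, C=[(7 * 6) :: (λw. (-4 + 5)) :: AP], D=∅>
2. <S=∅, E=∅, C=[7 :: 6 :: PRIM2(mul) :: (λw. (-4 + 5)) :: AP], D=∅>
3. <S=[7], E=∅, C=[6 :: PRIM2(mul) :: (λw. (-4 + 5)) :: AP], D=∅>
4. <S=[6 :: 7], E=∅, C=[PRIM2(mul) :: (λw. (-4 + 5)) :: AP], D=∅>
5. <S=[42], E=∅, C=[(λw. (-4 + 5)) :: AP], D=∅>
6. <S=[clo(λw. (-4 + 5), ∅) :: 42], E=∅, C=[AP], D=∅>
7. <S=∅, E={w↦42}, C=[(-4 + 5)], D=[(∅, ∅, ∅)]>
8. <S=∅, E={w↦42}, C=[-4 :: 5 :: PRIM2(add)], D=[(∅, ∅, ∅)]>
9. <S=[-4], E={w↦42}, C=[5 :: PRIM2(add)], D=[(∅, ∅, ∅)]>
10. <S=[5 :: -4], E={w↦42}, C=[PRIM2(add)], D=[(∅, ∅, ∅)]>
11. <S=[1], E={w↦42}, C=∅, D=[(∅, ∅, ∅)]>
12. <S=[1], E=∅, C=∅, D=∅>
→ final value 1

Answer: 1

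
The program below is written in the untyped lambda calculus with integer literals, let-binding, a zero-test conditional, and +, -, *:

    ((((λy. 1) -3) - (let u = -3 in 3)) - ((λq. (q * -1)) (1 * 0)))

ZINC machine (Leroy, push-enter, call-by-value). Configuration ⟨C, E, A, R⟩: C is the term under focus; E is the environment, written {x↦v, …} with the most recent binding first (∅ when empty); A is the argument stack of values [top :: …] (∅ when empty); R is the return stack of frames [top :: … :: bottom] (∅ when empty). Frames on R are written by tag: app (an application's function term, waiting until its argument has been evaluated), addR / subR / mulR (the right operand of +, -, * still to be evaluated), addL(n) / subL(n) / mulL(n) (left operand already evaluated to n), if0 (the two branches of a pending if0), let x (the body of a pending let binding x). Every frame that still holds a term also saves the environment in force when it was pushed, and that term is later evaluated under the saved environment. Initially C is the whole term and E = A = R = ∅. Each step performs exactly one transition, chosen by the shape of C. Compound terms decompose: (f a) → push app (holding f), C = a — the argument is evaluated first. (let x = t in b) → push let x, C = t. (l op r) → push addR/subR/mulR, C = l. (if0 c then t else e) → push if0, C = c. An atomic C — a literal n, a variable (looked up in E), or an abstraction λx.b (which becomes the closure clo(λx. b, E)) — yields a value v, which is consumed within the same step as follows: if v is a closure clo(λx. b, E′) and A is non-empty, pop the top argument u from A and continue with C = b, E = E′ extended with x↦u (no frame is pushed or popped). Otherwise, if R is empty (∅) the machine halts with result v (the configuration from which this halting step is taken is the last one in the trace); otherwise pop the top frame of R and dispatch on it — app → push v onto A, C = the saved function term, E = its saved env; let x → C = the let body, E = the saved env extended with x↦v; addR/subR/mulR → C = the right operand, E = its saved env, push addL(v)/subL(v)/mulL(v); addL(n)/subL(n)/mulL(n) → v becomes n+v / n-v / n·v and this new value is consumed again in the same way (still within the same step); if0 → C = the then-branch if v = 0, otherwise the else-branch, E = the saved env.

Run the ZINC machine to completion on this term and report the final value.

Answer: -2

Machine steps:
step 0: [C=((((λy. 1) -3) - (let u = -3 in 3)) - ((λq. (q * -1)) (1 * 0))) | E=∅ | A=∅ | R=∅]
step 1: [C=(((λy. 1) -3) - (let u = -3 in 3)) | E=∅ | A=∅ | R=[subR]]
step 2: [C=((λy. 1) -3) | E=∅ | A=∅ | R=[subR :: subR]]
step 3: [C=-3 | E=∅ | A=∅ | R=[app :: subR :: subR]]
step 4: [C=(λy. 1) | E=∅ | A=[-3] | R=[subR :: subR]]
step 5: [C=1 | E={y↦-3} | A=∅ | R=[subR :: subR]]
step 6: [C=(let u = -3 in 3) | E=∅ | A=∅ | R=[subL(1) :: subR]]
step 7: [C=-3 | E=∅ | A=∅ | R=[let u :: subL(1) :: subR]]
step 8: [C=3 | E={u↦-3} | A=∅ | R=[subL(1) :: subR]]
step 9: [C=((λq. (q * -1)) (1 * 0)) | E=∅ | A=∅ | R=[subL(-2)]]
step 10: [C=(1 * 0) | E=∅ | A=∅ | R=[app :: subL(-2)]]
step 11: [C=1 | E=∅ | A=∅ | R=[mulR :: app :: subL(-2)]]
step 12: [C=0 | E=∅ | A=∅ | R=[mulL(1) :: app :: subL(-2)]]
step 13: [C=(λq. (q * -1)) | E=∅ | A=[0] | R=[subL(-2)]]
step 14: [C=(q * -1) | E={q↦0} | A=∅ | R=[subL(-2)]]
step 15: [C=q | E={q↦0} | A=∅ | R=[mulR :: subL(-2)]]
step 16: [C=-1 | E={q↦0} | A=∅ | R=[mulL(0) :: subL(-2)]]
→ final value -2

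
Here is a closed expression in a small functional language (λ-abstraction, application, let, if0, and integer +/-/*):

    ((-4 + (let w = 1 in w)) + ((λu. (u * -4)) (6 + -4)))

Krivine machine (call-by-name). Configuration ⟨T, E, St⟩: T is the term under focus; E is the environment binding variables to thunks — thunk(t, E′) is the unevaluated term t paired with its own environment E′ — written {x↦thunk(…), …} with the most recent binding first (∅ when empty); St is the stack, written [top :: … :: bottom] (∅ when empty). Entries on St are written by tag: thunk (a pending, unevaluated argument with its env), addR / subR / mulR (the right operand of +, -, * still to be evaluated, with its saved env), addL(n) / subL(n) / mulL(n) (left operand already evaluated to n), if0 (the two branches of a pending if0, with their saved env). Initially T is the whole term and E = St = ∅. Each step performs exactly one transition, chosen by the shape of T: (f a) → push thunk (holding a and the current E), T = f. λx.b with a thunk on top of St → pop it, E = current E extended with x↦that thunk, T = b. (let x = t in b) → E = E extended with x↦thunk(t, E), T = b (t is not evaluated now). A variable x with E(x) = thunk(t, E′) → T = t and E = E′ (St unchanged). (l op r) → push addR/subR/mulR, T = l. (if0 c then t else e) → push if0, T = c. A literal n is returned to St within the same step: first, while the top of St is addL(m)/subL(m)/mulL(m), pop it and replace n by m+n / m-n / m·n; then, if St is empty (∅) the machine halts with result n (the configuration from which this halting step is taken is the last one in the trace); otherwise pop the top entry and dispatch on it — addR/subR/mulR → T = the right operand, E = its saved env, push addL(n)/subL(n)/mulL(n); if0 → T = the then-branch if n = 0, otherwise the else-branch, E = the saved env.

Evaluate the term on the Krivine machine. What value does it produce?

Answer: -11

Derivation:
[0] [T=((-4 + (let w = 1 in w)) + ((λu. (u * -4)) (6 + -4))) | E=∅ | St=∅]
[1] [T=(-4 + (let w = 1 in w)) | E=∅ | St=[addR]]
[2] [T=-4 | E=∅ | St=[addR :: addR]]
[3] [T=(let w = 1 in w) | E=∅ | St=[addL(-4) :: addR]]
[4] [T=w | E={w↦thunk(1, ∅)} | St=[addL(-4) :: addR]]
[5] [T=1 | E=∅ | St=[addL(-4) :: addR]]
[6] [T=((λu. (u * -4)) (6 + -4)) | E=∅ | St=[addL(-3)]]
[7] [T=(λu. (u * -4)) | E=∅ | St=[thunk :: addL(-3)]]
[8] [T=(u * -4) | E={u↦thunk((6 + -4), ∅)} | St=[addL(-3)]]
[9] [T=u | E={u↦thunk((6 + -4), ∅)} | St=[mulR :: addL(-3)]]
[10] [T=(6 + -4) | E=∅ | St=[mulR :: addL(-3)]]
[11] [T=6 | E=∅ | St=[addR :: mulR :: addL(-3)]]
[12] [T=-4 | E=∅ | St=[addL(6) :: mulR :: addL(-3)]]
[13] [T=-4 | E={u↦thunk((6 + -4), ∅)} | St=[mulL(2) :: addL(-3)]]
→ final value -11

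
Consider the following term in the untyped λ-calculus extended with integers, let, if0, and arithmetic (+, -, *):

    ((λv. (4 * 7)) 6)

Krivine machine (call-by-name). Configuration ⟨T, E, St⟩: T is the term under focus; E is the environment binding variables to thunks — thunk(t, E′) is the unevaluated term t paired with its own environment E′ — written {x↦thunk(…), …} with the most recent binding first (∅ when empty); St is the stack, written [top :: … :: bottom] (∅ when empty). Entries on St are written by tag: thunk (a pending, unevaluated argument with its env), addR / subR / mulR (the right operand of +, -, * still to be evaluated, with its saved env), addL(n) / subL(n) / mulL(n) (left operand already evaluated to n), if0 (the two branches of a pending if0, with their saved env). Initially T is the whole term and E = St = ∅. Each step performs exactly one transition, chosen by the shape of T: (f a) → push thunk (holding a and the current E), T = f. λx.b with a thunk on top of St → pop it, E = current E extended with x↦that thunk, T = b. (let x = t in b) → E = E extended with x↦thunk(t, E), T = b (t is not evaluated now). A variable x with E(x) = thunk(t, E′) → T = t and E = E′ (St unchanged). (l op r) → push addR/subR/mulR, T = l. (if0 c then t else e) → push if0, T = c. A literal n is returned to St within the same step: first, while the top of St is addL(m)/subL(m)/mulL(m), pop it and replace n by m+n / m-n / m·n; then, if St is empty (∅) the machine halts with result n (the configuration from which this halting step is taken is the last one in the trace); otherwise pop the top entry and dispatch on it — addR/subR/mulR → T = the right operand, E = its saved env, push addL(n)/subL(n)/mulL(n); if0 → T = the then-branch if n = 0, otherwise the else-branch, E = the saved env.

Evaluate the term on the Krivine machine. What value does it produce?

[0] ⟨T=((λv. (4 * 7)) 6); E=∅; St=∅⟩
[1] ⟨T=(λv. (4 * 7)); E=∅; St=[thunk]⟩
[2] ⟨T=(4 * 7); E={v↦thunk(6, ∅)}; St=∅⟩
[3] ⟨T=4; E={v↦thunk(6, ∅)}; St=[mulR]⟩
[4] ⟨T=7; E={v↦thunk(6, ∅)}; St=[mulL(4)]⟩
→ final value 28

Answer: 28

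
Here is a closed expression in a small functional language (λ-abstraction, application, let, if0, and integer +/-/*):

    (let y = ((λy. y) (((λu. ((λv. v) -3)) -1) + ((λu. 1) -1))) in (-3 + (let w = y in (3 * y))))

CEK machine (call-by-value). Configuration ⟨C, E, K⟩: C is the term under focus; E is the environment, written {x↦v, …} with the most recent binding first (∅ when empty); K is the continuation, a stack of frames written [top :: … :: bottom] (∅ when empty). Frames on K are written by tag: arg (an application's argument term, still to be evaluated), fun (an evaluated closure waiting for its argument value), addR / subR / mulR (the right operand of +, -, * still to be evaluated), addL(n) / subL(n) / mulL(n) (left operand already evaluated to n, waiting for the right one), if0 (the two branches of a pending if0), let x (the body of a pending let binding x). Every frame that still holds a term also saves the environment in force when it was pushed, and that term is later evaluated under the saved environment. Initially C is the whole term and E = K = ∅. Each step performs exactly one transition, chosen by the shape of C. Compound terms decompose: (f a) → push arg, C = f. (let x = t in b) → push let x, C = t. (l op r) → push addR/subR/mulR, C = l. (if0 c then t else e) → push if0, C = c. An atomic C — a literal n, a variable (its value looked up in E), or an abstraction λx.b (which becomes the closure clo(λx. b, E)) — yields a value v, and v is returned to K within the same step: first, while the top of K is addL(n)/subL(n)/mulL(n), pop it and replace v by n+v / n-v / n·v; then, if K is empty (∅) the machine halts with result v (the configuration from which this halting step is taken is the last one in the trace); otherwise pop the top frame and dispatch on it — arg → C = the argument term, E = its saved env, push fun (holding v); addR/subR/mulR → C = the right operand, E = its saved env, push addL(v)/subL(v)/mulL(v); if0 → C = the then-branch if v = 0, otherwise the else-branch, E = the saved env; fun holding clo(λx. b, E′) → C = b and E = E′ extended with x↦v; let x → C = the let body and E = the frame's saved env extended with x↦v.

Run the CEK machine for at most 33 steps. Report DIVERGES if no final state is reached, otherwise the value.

step 0: ⟨C=(let y = ((λy. y) (((λu. ((λv. v) -3)) -1) + ((λu. 1) -1))) in (-3 + (let w = y in (3 * y)))); E=∅; K=∅⟩
step 1: ⟨C=((λy. y) (((λu. ((λv. v) -3)) -1) + ((λu. 1) -1))); E=∅; K=[let y]⟩
step 2: ⟨C=(λy. y); E=∅; K=[arg :: let y]⟩
step 3: ⟨C=(((λu. ((λv. v) -3)) -1) + ((λu. 1) -1)); E=∅; K=[fun :: let y]⟩
step 4: ⟨C=((λu. ((λv. v) -3)) -1); E=∅; K=[addR :: fun :: let y]⟩
step 5: ⟨C=(λu. ((λv. v) -3)); E=∅; K=[arg :: addR :: fun :: let y]⟩
step 6: ⟨C=-1; E=∅; K=[fun :: addR :: fun :: let y]⟩
step 7: ⟨C=((λv. v) -3); E={u↦-1}; K=[addR :: fun :: let y]⟩
step 8: ⟨C=(λv. v); E={u↦-1}; K=[arg :: addR :: fun :: let y]⟩
step 9: ⟨C=-3; E={u↦-1}; K=[fun :: addR :: fun :: let y]⟩
step 10: ⟨C=v; E={v↦-3, u↦-1}; K=[addR :: fun :: let y]⟩
step 11: ⟨C=((λu. 1) -1); E=∅; K=[addL(-3) :: fun :: let y]⟩
step 12: ⟨C=(λu. 1); E=∅; K=[arg :: addL(-3) :: fun :: let y]⟩
step 13: ⟨C=-1; E=∅; K=[fun :: addL(-3) :: fun :: let y]⟩
step 14: ⟨C=1; E={u↦-1}; K=[addL(-3) :: fun :: let y]⟩
step 15: ⟨C=y; E={y↦-2}; K=[let y]⟩
step 16: ⟨C=(-3 + (let w = y in (3 * y))); E={y↦-2}; K=∅⟩
step 17: ⟨C=-3; E={y↦-2}; K=[addR]⟩
step 18: ⟨C=(let w = y in (3 * y)); E={y↦-2}; K=[addL(-3)]⟩
step 19: ⟨C=y; E={y↦-2}; K=[let w :: addL(-3)]⟩
step 20: ⟨C=(3 * y); E={w↦-2, y↦-2}; K=[addL(-3)]⟩
step 21: ⟨C=3; E={w↦-2, y↦-2}; K=[mulR :: addL(-3)]⟩
step 22: ⟨C=y; E={w↦-2, y↦-2}; K=[mulL(3) :: addL(-3)]⟩
→ final value -9

Answer: -9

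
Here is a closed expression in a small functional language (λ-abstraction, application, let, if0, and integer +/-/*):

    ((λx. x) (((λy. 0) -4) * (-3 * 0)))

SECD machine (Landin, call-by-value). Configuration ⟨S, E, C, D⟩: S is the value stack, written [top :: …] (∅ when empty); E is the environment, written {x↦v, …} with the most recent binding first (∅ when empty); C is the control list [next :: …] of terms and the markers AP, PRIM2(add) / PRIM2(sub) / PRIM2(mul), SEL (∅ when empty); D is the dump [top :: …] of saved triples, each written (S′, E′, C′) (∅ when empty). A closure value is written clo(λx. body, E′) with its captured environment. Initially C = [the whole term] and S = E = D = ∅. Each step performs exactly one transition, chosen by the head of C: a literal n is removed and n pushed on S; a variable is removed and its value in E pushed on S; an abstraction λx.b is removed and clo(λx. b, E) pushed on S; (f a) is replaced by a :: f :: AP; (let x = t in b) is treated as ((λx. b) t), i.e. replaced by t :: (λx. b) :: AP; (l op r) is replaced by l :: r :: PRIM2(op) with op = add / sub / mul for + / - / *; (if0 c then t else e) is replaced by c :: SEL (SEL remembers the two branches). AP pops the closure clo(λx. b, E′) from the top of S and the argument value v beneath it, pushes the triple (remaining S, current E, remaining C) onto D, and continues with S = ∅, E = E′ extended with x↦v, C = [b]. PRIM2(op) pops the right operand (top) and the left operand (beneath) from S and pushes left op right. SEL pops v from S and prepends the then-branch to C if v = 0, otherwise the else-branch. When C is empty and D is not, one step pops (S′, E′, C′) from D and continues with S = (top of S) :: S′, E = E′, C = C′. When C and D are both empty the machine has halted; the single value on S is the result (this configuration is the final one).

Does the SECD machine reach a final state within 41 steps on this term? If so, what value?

Answer: 0

Derivation:
0. ⟨S=∅; E=∅; C=[((λx. x) (((λy. 0) -4) * (-3 * 0)))]; D=∅⟩
1. ⟨S=∅; E=∅; C=[(((λy. 0) -4) * (-3 * 0)) :: (λx. x) :: AP]; D=∅⟩
2. ⟨S=∅; E=∅; C=[((λy. 0) -4) :: (-3 * 0) :: PRIM2(mul) :: (λx. x) :: AP]; D=∅⟩
3. ⟨S=∅; E=∅; C=[-4 :: (λy. 0) :: AP :: (-3 * 0) :: PRIM2(mul) :: (λx. x) :: AP]; D=∅⟩
4. ⟨S=[-4]; E=∅; C=[(λy. 0) :: AP :: (-3 * 0) :: PRIM2(mul) :: (λx. x) :: AP]; D=∅⟩
5. ⟨S=[clo(λy. 0, ∅) :: -4]; E=∅; C=[AP :: (-3 * 0) :: PRIM2(mul) :: (λx. x) :: AP]; D=∅⟩
6. ⟨S=∅; E={y↦-4}; C=[0]; D=[(∅, ∅, [(-3 * 0) :: PRIM2(mul) :: (λx. x) :: AP])]⟩
7. ⟨S=[0]; E={y↦-4}; C=∅; D=[(∅, ∅, [(-3 * 0) :: PRIM2(mul) :: (λx. x) :: AP])]⟩
8. ⟨S=[0]; E=∅; C=[(-3 * 0) :: PRIM2(mul) :: (λx. x) :: AP]; D=∅⟩
9. ⟨S=[0]; E=∅; C=[-3 :: 0 :: PRIM2(mul) :: PRIM2(mul) :: (λx. x) :: AP]; D=∅⟩
10. ⟨S=[-3 :: 0]; E=∅; C=[0 :: PRIM2(mul) :: PRIM2(mul) :: (λx. x) :: AP]; D=∅⟩
11. ⟨S=[0 :: -3 :: 0]; E=∅; C=[PRIM2(mul) :: PRIM2(mul) :: (λx. x) :: AP]; D=∅⟩
12. ⟨S=[0 :: 0]; E=∅; C=[PRIM2(mul) :: (λx. x) :: AP]; D=∅⟩
13. ⟨S=[0]; E=∅; C=[(λx. x) :: AP]; D=∅⟩
14. ⟨S=[clo(λx. x, ∅) :: 0]; E=∅; C=[AP]; D=∅⟩
15. ⟨S=∅; E={x↦0}; C=[x]; D=[(∅, ∅, ∅)]⟩
16. ⟨S=[0]; E={x↦0}; C=∅; D=[(∅, ∅, ∅)]⟩
17. ⟨S=[0]; E=∅; C=∅; D=∅⟩
→ final value 0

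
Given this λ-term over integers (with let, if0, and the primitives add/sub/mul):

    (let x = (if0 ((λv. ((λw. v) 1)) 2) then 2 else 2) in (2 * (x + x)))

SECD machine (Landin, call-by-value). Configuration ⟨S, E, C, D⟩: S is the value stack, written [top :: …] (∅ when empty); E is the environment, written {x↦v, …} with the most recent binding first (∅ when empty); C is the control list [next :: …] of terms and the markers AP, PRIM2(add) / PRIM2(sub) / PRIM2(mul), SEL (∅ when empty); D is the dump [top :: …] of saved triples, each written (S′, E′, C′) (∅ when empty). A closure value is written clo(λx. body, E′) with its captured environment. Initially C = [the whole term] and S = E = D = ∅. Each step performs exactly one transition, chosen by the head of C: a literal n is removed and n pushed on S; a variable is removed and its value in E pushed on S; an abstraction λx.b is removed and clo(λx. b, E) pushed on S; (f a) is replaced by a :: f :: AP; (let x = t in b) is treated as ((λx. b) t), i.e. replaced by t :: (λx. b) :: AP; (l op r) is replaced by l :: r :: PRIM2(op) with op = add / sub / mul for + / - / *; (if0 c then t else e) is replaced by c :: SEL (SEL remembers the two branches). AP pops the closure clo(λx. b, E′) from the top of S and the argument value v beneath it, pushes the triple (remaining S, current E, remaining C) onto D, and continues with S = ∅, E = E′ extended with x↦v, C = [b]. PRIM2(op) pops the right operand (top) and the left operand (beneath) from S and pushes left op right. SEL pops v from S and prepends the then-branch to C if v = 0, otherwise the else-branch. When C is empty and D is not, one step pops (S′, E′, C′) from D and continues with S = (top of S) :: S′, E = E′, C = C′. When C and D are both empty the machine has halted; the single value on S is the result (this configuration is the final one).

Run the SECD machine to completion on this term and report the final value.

0. ⟨S=∅; E=∅; C=[(let x = (if0 ((λv. ((λw. v) 1)) 2) then 2 else 2) in (2 * (x + x)))]; D=∅⟩
1. ⟨S=∅; E=∅; C=[(if0 ((λv. ((λw. v) 1)) 2) then 2 else 2) :: (λx. (2 * (x + x))) :: AP]; D=∅⟩
2. ⟨S=∅; E=∅; C=[((λv. ((λw. v) 1)) 2) :: SEL :: (λx. (2 * (x + x))) :: AP]; D=∅⟩
3. ⟨S=∅; E=∅; C=[2 :: (λv. ((λw. v) 1)) :: AP :: SEL :: (λx. (2 * (x + x))) :: AP]; D=∅⟩
4. ⟨S=[2]; E=∅; C=[(λv. ((λw. v) 1)) :: AP :: SEL :: (λx. (2 * (x + x))) :: AP]; D=∅⟩
5. ⟨S=[clo(λv. ((λw. v) 1), ∅) :: 2]; E=∅; C=[AP :: SEL :: (λx. (2 * (x + x))) :: AP]; D=∅⟩
6. ⟨S=∅; E={v↦2}; C=[((λw. v) 1)]; D=[(∅, ∅, [SEL :: (λx. (2 * (x + x))) :: AP])]⟩
7. ⟨S=∅; E={v↦2}; C=[1 :: (λw. v) :: AP]; D=[(∅, ∅, [SEL :: (λx. (2 * (x + x))) :: AP])]⟩
8. ⟨S=[1]; E={v↦2}; C=[(λw. v) :: AP]; D=[(∅, ∅, [SEL :: (λx. (2 * (x + x))) :: AP])]⟩
9. ⟨S=[clo(λw. v, {v↦2}) :: 1]; E={v↦2}; C=[AP]; D=[(∅, ∅, [SEL :: (λx. (2 * (x + x))) :: AP])]⟩
10. ⟨S=∅; E={w↦1, v↦2}; C=[v]; D=[(∅, {v↦2}, ∅) :: (∅, ∅, [SEL :: (λx. (2 * (x + x))) :: AP])]⟩
11. ⟨S=[2]; E={w↦1, v↦2}; C=∅; D=[(∅, {v↦2}, ∅) :: (∅, ∅, [SEL :: (λx. (2 * (x + x))) :: AP])]⟩
12. ⟨S=[2]; E={v↦2}; C=∅; D=[(∅, ∅, [SEL :: (λx. (2 * (x + x))) :: AP])]⟩
13. ⟨S=[2]; E=∅; C=[SEL :: (λx. (2 * (x + x))) :: AP]; D=∅⟩
14. ⟨S=∅; E=∅; C=[2 :: (λx. (2 * (x + x))) :: AP]; D=∅⟩
15. ⟨S=[2]; E=∅; C=[(λx. (2 * (x + x))) :: AP]; D=∅⟩
16. ⟨S=[clo(λx. (2 * (x + x)), ∅) :: 2]; E=∅; C=[AP]; D=∅⟩
17. ⟨S=∅; E={x↦2}; C=[(2 * (x + x))]; D=[(∅, ∅, ∅)]⟩
18. ⟨S=∅; E={x↦2}; C=[2 :: (x + x) :: PRIM2(mul)]; D=[(∅, ∅, ∅)]⟩
19. ⟨S=[2]; E={x↦2}; C=[(x + x) :: PRIM2(mul)]; D=[(∅, ∅, ∅)]⟩
20. ⟨S=[2]; E={x↦2}; C=[x :: x :: PRIM2(add) :: PRIM2(mul)]; D=[(∅, ∅, ∅)]⟩
21. ⟨S=[2 :: 2]; E={x↦2}; C=[x :: PRIM2(add) :: PRIM2(mul)]; D=[(∅, ∅, ∅)]⟩
22. ⟨S=[2 :: 2 :: 2]; E={x↦2}; C=[PRIM2(add) :: PRIM2(mul)]; D=[(∅, ∅, ∅)]⟩
23. ⟨S=[4 :: 2]; E={x↦2}; C=[PRIM2(mul)]; D=[(∅, ∅, ∅)]⟩
24. ⟨S=[8]; E={x↦2}; C=∅; D=[(∅, ∅, ∅)]⟩
25. ⟨S=[8]; E=∅; C=∅; D=∅⟩
→ final value 8

Answer: 8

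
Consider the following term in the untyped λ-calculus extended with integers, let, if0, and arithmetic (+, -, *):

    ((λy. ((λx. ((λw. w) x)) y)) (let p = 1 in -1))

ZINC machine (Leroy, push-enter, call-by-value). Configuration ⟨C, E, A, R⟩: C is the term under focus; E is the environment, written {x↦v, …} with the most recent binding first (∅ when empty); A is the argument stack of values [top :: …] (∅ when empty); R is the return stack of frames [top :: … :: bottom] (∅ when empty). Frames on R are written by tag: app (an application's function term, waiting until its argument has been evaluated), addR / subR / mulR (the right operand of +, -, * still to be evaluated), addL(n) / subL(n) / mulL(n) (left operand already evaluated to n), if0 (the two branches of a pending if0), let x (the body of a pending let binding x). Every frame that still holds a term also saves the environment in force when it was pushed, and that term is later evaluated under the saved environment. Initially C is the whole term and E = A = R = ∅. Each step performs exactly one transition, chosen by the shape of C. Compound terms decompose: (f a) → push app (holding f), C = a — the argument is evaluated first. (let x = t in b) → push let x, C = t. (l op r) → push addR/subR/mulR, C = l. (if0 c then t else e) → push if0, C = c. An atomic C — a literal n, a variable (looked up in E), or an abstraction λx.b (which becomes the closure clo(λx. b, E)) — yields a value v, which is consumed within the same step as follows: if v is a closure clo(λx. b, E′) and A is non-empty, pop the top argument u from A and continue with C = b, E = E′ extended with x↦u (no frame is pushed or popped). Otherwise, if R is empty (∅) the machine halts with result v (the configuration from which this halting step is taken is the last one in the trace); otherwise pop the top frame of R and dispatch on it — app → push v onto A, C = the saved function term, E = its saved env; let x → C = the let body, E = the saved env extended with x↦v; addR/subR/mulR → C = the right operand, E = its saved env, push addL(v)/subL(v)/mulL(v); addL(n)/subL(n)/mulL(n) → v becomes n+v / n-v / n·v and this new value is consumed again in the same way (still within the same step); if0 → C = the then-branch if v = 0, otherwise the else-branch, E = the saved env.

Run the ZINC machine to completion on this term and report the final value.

Answer: -1

Execution trace:
[0] ⟨C=((λy. ((λx. ((λw. w) x)) y)) (let p = 1 in -1)); E=∅; A=∅; R=∅⟩
[1] ⟨C=(let p = 1 in -1); E=∅; A=∅; R=[app]⟩
[2] ⟨C=1; E=∅; A=∅; R=[let p :: app]⟩
[3] ⟨C=-1; E={p↦1}; A=∅; R=[app]⟩
[4] ⟨C=(λy. ((λx. ((λw. w) x)) y)); E=∅; A=[-1]; R=∅⟩
[5] ⟨C=((λx. ((λw. w) x)) y); E={y↦-1}; A=∅; R=∅⟩
[6] ⟨C=y; E={y↦-1}; A=∅; R=[app]⟩
[7] ⟨C=(λx. ((λw. w) x)); E={y↦-1}; A=[-1]; R=∅⟩
[8] ⟨C=((λw. w) x); E={x↦-1, y↦-1}; A=∅; R=∅⟩
[9] ⟨C=x; E={x↦-1, y↦-1}; A=∅; R=[app]⟩
[10] ⟨C=(λw. w); E={x↦-1, y↦-1}; A=[-1]; R=∅⟩
[11] ⟨C=w; E={w↦-1, x↦-1, y↦-1}; A=∅; R=∅⟩
→ final value -1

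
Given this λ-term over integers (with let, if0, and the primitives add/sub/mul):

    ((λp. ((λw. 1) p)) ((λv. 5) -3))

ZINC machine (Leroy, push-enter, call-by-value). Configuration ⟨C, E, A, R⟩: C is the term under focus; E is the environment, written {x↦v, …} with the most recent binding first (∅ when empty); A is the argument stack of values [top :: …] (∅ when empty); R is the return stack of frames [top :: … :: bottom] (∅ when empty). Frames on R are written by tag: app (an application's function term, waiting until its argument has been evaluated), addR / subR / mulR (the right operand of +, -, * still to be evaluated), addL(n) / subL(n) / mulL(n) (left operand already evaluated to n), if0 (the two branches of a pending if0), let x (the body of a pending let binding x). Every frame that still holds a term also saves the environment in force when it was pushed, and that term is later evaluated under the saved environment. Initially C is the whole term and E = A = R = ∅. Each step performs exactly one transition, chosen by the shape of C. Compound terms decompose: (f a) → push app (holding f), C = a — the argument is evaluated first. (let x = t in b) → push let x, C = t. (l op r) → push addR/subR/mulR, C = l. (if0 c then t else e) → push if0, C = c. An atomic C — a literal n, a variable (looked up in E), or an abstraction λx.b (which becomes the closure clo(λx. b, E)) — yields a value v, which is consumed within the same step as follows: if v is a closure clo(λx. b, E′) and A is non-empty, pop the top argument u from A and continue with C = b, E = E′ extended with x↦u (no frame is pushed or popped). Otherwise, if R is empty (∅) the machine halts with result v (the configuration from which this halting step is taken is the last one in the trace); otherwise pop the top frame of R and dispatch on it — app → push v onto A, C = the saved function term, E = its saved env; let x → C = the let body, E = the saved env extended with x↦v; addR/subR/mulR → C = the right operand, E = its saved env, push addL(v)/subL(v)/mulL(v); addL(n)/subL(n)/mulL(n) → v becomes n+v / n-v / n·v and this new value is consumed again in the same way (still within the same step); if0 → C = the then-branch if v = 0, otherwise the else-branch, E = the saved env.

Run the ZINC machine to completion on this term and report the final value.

0. <C=((λp. ((λw. 1) p)) ((λv. 5) -3)), E=∅, A=∅, R=∅>
1. <C=((λv. 5) -3), E=∅, A=∅, R=[app]>
2. <C=-3, E=∅, A=∅, R=[app :: app]>
3. <C=(λv. 5), E=∅, A=[-3], R=[app]>
4. <C=5, E={v↦-3}, A=∅, R=[app]>
5. <C=(λp. ((λw. 1) p)), E=∅, A=[5], R=∅>
6. <C=((λw. 1) p), E={p↦5}, A=∅, R=∅>
7. <C=p, E={p↦5}, A=∅, R=[app]>
8. <C=(λw. 1), E={p↦5}, A=[5], R=∅>
9. <C=1, E={w↦5, p↦5}, A=∅, R=∅>
→ final value 1

Answer: 1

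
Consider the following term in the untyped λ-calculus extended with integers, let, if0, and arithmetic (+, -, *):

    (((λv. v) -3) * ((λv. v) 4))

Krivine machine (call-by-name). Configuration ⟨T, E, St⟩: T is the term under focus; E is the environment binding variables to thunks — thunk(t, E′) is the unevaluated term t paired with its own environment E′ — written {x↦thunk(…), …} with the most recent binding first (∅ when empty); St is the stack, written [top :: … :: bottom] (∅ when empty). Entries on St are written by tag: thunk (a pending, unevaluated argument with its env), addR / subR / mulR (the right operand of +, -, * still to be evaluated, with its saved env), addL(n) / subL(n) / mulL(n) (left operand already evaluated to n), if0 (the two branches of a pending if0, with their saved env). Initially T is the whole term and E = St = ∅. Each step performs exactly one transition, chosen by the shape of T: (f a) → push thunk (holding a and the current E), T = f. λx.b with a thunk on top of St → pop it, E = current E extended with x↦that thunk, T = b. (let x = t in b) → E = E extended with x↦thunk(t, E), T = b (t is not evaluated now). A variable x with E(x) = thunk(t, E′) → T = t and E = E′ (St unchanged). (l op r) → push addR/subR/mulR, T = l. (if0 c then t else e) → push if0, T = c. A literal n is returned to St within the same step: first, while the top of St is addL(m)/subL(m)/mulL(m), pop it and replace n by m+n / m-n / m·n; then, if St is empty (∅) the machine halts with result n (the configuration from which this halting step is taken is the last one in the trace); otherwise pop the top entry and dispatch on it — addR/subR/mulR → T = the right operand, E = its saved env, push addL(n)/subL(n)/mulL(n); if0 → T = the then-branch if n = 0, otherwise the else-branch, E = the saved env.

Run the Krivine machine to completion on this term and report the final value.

Answer: -12

Derivation:
t=0: ⟨T=(((λv. v) -3) * ((λv. v) 4)); E=∅; St=∅⟩
t=1: ⟨T=((λv. v) -3); E=∅; St=[mulR]⟩
t=2: ⟨T=(λv. v); E=∅; St=[thunk :: mulR]⟩
t=3: ⟨T=v; E={v↦thunk(-3, ∅)}; St=[mulR]⟩
t=4: ⟨T=-3; E=∅; St=[mulR]⟩
t=5: ⟨T=((λv. v) 4); E=∅; St=[mulL(-3)]⟩
t=6: ⟨T=(λv. v); E=∅; St=[thunk :: mulL(-3)]⟩
t=7: ⟨T=v; E={v↦thunk(4, ∅)}; St=[mulL(-3)]⟩
t=8: ⟨T=4; E=∅; St=[mulL(-3)]⟩
→ final value -12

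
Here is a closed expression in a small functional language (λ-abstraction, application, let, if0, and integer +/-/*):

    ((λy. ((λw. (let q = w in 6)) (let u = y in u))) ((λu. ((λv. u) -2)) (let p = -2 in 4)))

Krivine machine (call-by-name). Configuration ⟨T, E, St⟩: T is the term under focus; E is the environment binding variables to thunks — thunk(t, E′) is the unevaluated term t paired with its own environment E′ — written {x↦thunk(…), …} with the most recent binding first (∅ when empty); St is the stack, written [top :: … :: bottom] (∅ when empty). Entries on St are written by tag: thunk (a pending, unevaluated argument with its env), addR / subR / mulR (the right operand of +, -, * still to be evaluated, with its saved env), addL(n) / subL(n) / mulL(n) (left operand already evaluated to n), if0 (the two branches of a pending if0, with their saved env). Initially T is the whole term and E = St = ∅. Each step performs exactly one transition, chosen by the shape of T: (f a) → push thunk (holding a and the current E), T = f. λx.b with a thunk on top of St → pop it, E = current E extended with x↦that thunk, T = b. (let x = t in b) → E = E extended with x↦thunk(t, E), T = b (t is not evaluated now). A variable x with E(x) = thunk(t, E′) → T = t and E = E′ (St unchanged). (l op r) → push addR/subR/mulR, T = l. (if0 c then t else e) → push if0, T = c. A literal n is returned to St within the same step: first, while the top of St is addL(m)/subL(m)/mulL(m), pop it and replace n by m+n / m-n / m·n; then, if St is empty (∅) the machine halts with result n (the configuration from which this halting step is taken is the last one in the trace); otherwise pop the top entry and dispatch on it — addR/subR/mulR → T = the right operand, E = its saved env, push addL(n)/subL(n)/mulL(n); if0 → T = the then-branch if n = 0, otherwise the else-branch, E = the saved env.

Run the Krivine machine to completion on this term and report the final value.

Answer: 6

Derivation:
0. ⟨T=((λy. ((λw. (let q = w in 6)) (let u = y in u))) ((λu. ((λv. u) -2)) (let p = -2 in 4))); E=∅; St=∅⟩
1. ⟨T=(λy. ((λw. (let q = w in 6)) (let u = y in u))); E=∅; St=[thunk]⟩
2. ⟨T=((λw. (let q = w in 6)) (let u = y in u)); E={y↦thunk(((λu. ((λv. u) -2)) (let p = -2 in 4)), ∅)}; St=∅⟩
3. ⟨T=(λw. (let q = w in 6)); E={y↦thunk(((λu. ((λv. u) -2)) (let p = -2 in 4)), ∅)}; St=[thunk]⟩
4. ⟨T=(let q = w in 6); E={w↦thunk((let u = y in u), {y↦thunk(((λu. ((λv. u) -2)) (let p = -2 in 4)), ∅)}), y↦thunk(((λu. ((λv. u) -2)) (let p = -2 in 4)), ∅)}; St=∅⟩
5. ⟨T=6; E={q↦thunk(w, {w↦thunk((let u = y in u), {y↦thunk(((λu. ((λv. u) -2)) (let p = -2 in 4)), ∅)}), y↦thunk(((λu. ((λv. u) -2)) (let p = -2 in 4)), ∅)}), w↦thunk((let u = y in u), {y↦thunk(((λu. ((λv. u) -2)) (let p = -2 in 4)), ∅)}), y↦thunk(((λu. ((λv. u) -2)) (let p = -2 in 4)), ∅)}; St=∅⟩
→ final value 6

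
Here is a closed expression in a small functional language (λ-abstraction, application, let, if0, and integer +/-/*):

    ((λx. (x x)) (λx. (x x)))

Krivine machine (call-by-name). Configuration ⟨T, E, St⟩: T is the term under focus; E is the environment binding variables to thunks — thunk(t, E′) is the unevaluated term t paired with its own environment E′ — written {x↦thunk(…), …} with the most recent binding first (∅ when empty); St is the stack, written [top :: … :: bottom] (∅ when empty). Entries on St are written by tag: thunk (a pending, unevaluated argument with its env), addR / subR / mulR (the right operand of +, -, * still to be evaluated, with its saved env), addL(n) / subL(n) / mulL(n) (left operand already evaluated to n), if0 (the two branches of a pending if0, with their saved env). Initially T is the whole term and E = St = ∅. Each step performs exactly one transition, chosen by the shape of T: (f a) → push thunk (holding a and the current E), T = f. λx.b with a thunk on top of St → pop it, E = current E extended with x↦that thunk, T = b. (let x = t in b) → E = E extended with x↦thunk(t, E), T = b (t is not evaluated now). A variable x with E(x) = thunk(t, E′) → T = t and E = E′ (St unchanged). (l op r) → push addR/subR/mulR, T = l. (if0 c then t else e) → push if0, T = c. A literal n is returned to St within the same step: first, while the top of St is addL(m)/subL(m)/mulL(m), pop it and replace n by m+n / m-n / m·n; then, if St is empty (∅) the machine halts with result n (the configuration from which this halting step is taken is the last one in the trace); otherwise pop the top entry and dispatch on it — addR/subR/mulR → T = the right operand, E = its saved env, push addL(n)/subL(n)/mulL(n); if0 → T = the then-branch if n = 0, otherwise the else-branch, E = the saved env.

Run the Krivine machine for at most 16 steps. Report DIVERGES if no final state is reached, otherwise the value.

Answer: DIVERGES (no final state within 16 steps)

Derivation:
step 0: <T=((λx. (x x)) (λx. (x x))), E=∅, St=∅>
step 1: <T=(λx. (x x)), E=∅, St=[thunk]>
step 2: <T=(x x), E={x↦thunk((λx. (x x)), ∅)}, St=∅>
step 3: <T=x, E={x↦thunk((λx. (x x)), ∅)}, St=[thunk]>
step 4: <T=(λx. (x x)), E=∅, St=[thunk]>
step 5: <T=(x x), E={x↦thunk(x, {x↦thunk((λx. (x x)), ∅)})}, St=∅>
step 6: <T=x, E={x↦thunk(x, {x↦thunk((λx. (x x)), ∅)})}, St=[thunk]>
step 7: <T=x, E={x↦thunk((λx. (x x)), ∅)}, St=[thunk]>
step 8: <T=(λx. (x x)), E=∅, St=[thunk]>
step 9: <T=(x x), E={x↦thunk(x, {x↦thunk(x, {x↦thunk((λx. (x x)), ∅)})})}, St=∅>
step 10: <T=x, E={x↦thunk(x, {x↦thunk(x, {x↦thunk((λx. (x x)), ∅)})})}, St=[thunk]>
step 11: <T=x, E={x↦thunk(x, {x↦thunk((λx. (x x)), ∅)})}, St=[thunk]>
step 12: <T=x, E={x↦thunk((λx. (x x)), ∅)}, St=[thunk]>
step 13: <T=(λx. (x x)), E=∅, St=[thunk]>
step 14: <T=(x x), E={x↦thunk(x, {x↦thunk(x, {x↦thunk(x, {x↦thunk((λx. (x x)), ∅)})})})}, St=∅>
step 15: <T=x, E={x↦thunk(x, {x↦thunk(x, {x↦thunk(x, {x↦thunk((λx. (x x)), ∅)})})})}, St=[thunk]>
step 16: <T=x, E={x↦thunk(x, {x↦thunk(x, {x↦thunk((λx. (x x)), ∅)})})}, St=[thunk]>
→ 16 transitions taken and the configuration is still not final: no result within 16 steps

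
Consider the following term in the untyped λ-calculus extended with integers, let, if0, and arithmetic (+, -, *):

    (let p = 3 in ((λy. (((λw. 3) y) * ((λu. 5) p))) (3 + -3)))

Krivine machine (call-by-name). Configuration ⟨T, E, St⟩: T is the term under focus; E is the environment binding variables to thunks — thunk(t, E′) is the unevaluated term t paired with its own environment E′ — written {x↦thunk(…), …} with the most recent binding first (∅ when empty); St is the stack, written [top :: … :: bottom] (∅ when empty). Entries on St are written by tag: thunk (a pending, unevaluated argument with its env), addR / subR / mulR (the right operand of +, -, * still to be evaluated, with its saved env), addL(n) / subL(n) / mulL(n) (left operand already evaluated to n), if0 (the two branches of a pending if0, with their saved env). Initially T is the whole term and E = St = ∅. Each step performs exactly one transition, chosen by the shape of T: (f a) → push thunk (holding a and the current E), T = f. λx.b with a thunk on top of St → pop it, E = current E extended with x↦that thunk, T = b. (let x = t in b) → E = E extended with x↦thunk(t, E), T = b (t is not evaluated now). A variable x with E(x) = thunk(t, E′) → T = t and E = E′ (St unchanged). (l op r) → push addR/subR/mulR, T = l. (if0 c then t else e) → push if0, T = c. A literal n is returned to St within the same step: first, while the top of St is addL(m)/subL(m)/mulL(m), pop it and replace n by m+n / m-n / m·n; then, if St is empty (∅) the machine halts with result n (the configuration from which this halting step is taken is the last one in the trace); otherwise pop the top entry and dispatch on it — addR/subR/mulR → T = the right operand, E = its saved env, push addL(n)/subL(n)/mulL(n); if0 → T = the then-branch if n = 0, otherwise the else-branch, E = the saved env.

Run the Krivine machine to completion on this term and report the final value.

Answer: 15

Execution trace:
[0] [T=(let p = 3 in ((λy. (((λw. 3) y) * ((λu. 5) p))) (3 + -3))) | E=∅ | St=∅]
[1] [T=((λy. (((λw. 3) y) * ((λu. 5) p))) (3 + -3)) | E={p↦thunk(3, ∅)} | St=∅]
[2] [T=(λy. (((λw. 3) y) * ((λu. 5) p))) | E={p↦thunk(3, ∅)} | St=[thunk]]
[3] [T=(((λw. 3) y) * ((λu. 5) p)) | E={y↦thunk((3 + -3), {p↦thunk(3, ∅)}), p↦thunk(3, ∅)} | St=∅]
[4] [T=((λw. 3) y) | E={y↦thunk((3 + -3), {p↦thunk(3, ∅)}), p↦thunk(3, ∅)} | St=[mulR]]
[5] [T=(λw. 3) | E={y↦thunk((3 + -3), {p↦thunk(3, ∅)}), p↦thunk(3, ∅)} | St=[thunk :: mulR]]
[6] [T=3 | E={w↦thunk(y, {y↦thunk((3 + -3), {p↦thunk(3, ∅)}), p↦thunk(3, ∅)}), y↦thunk((3 + -3), {p↦thunk(3, ∅)}), p↦thunk(3, ∅)} | St=[mulR]]
[7] [T=((λu. 5) p) | E={y↦thunk((3 + -3), {p↦thunk(3, ∅)}), p↦thunk(3, ∅)} | St=[mulL(3)]]
[8] [T=(λu. 5) | E={y↦thunk((3 + -3), {p↦thunk(3, ∅)}), p↦thunk(3, ∅)} | St=[thunk :: mulL(3)]]
[9] [T=5 | E={u↦thunk(p, {y↦thunk((3 + -3), {p↦thunk(3, ∅)}), p↦thunk(3, ∅)}), y↦thunk((3 + -3), {p↦thunk(3, ∅)}), p↦thunk(3, ∅)} | St=[mulL(3)]]
→ final value 15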